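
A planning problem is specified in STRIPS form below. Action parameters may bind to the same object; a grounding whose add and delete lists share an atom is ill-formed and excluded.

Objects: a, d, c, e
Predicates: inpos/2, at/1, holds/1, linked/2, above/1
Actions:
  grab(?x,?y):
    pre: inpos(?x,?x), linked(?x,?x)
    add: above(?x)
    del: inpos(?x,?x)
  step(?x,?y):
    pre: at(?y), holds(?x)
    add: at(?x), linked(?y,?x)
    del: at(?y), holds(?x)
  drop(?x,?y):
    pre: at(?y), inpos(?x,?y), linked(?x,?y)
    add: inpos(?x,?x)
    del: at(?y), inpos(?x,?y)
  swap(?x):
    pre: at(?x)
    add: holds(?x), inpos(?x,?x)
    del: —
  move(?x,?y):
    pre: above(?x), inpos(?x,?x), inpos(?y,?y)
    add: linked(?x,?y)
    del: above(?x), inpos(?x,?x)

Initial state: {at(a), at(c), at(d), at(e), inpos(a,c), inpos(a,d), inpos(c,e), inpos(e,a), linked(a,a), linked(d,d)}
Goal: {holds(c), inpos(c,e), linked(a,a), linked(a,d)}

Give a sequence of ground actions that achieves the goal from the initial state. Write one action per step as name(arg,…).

1. swap(d)  →  {at(a), at(c), at(d), at(e), holds(d), inpos(a,c), inpos(a,d), inpos(c,e), inpos(d,d), inpos(e,a), linked(a,a), linked(d,d)}
2. step(d,a)  →  {at(c), at(d), at(e), inpos(a,c), inpos(a,d), inpos(c,e), inpos(d,d), inpos(e,a), linked(a,a), linked(a,d), linked(d,d)}
3. swap(c)  →  {at(c), at(d), at(e), holds(c), inpos(a,c), inpos(a,d), inpos(c,c), inpos(c,e), inpos(d,d), inpos(e,a), linked(a,a), linked(a,d), linked(d,d)}

swap(d); step(d,a); swap(c)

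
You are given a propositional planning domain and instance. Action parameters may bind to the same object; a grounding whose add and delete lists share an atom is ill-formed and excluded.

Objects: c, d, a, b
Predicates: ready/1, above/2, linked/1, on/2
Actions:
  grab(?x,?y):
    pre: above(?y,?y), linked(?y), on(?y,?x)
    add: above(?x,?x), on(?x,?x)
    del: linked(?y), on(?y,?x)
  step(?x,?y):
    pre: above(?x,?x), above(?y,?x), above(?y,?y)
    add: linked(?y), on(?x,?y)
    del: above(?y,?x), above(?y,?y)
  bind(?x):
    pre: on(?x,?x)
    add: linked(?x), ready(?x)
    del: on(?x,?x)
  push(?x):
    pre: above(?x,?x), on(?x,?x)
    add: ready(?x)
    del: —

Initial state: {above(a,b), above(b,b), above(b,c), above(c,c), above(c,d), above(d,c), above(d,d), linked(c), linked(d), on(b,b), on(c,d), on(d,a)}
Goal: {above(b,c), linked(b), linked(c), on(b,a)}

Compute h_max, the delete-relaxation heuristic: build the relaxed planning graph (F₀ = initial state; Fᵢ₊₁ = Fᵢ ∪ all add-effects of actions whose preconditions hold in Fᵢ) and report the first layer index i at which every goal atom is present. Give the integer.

F0 = init (12 atoms)
F1 = F0 ∪ {above(a,a), linked(b), on(a,a), on(c,b), on(c,c), on(d,c), on(d,d), ready(b)}  (20 atoms)
F2 = F1 ∪ {linked(a), on(b,a), ready(a), ready(c), ready(d)}  (25 atoms)
goal ⊆ F2  ⇒  h_max = 2

2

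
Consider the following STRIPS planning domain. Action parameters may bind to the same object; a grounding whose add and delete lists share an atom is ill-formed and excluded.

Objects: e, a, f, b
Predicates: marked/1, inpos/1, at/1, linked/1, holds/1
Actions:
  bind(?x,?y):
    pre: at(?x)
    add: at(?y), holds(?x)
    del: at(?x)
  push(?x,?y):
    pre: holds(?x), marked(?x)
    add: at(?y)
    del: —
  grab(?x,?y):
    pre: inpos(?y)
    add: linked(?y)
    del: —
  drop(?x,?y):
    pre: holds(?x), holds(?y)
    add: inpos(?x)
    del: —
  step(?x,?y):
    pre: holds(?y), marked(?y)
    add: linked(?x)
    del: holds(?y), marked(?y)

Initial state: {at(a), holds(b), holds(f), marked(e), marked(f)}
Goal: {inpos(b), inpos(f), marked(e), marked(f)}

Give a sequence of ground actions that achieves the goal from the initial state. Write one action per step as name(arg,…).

drop(f,f); drop(b,f)

1. drop(f,f)  →  {at(a), holds(b), holds(f), inpos(f), marked(e), marked(f)}
2. drop(b,f)  →  {at(a), holds(b), holds(f), inpos(b), inpos(f), marked(e), marked(f)}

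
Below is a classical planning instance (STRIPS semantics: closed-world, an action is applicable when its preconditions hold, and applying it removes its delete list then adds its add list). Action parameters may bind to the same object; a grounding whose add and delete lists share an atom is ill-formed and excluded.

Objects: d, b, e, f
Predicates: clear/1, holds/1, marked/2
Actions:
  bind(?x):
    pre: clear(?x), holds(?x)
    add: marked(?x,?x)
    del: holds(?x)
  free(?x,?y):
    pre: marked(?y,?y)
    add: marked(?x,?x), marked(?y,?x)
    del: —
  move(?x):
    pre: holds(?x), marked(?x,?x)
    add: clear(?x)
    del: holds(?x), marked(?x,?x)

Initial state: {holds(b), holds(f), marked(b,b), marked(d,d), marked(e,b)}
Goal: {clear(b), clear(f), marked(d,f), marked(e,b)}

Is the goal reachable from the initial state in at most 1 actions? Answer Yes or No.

No

1. free(f,d)  →  {holds(b), holds(f), marked(b,b), marked(d,d), marked(d,f), marked(e,b), marked(f,f)}
2. move(b)  →  {clear(b), holds(f), marked(d,d), marked(d,f), marked(e,b), marked(f,f)}
3. move(f)  →  {clear(b), clear(f), marked(d,d), marked(d,f), marked(e,b)}
optimal plan length = 3; 3 > 1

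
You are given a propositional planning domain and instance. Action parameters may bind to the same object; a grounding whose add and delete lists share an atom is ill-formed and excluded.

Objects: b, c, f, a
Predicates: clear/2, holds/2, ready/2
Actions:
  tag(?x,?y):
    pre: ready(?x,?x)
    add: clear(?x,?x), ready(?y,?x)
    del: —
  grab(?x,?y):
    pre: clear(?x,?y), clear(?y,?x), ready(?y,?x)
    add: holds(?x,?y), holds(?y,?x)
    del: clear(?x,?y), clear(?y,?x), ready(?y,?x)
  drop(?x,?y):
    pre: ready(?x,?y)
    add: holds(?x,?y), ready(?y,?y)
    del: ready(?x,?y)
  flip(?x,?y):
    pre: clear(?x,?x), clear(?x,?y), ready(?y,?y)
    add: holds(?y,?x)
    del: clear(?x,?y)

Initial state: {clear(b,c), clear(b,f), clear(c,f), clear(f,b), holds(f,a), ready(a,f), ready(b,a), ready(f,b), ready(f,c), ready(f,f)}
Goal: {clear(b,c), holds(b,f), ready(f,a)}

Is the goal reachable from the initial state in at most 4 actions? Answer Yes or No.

Yes

1. grab(b,f)  →  {clear(b,c), clear(c,f), holds(b,f), holds(f,a), holds(f,b), ready(a,f), ready(b,a), ready(f,c), ready(f,f)}
2. drop(b,a)  →  {clear(b,c), clear(c,f), holds(b,a), holds(b,f), holds(f,a), holds(f,b), ready(a,a), ready(a,f), ready(f,c), ready(f,f)}
3. tag(a,f)  →  {clear(a,a), clear(b,c), clear(c,f), holds(b,a), holds(b,f), holds(f,a), holds(f,b), ready(a,a), ready(a,f), ready(f,a), ready(f,c), ready(f,f)}
optimal plan length = 3; 3 ≤ 4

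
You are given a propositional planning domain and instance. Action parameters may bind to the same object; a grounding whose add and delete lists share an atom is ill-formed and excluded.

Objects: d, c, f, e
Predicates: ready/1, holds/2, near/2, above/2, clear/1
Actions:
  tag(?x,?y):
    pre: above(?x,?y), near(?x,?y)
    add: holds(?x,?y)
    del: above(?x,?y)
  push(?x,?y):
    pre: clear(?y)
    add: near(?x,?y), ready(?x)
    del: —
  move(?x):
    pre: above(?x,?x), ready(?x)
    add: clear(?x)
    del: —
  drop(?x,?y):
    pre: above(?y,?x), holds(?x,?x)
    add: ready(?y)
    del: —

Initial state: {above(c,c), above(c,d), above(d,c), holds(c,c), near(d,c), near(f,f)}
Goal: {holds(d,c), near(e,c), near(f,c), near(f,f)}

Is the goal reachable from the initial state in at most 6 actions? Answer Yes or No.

Yes

1. tag(d,c)  →  {above(c,c), above(c,d), holds(c,c), holds(d,c), near(d,c), near(f,f)}
2. drop(c,c)  →  {above(c,c), above(c,d), holds(c,c), holds(d,c), near(d,c), near(f,f), ready(c)}
3. move(c)  →  {above(c,c), above(c,d), clear(c), holds(c,c), holds(d,c), near(d,c), near(f,f), ready(c)}
4. push(f,c)  →  {above(c,c), above(c,d), clear(c), holds(c,c), holds(d,c), near(d,c), near(f,c), near(f,f), ready(c), ready(f)}
5. push(e,c)  →  {above(c,c), above(c,d), clear(c), holds(c,c), holds(d,c), near(d,c), near(e,c), near(f,c), near(f,f), ready(c), ready(e), ready(f)}
optimal plan length = 5; 5 ≤ 6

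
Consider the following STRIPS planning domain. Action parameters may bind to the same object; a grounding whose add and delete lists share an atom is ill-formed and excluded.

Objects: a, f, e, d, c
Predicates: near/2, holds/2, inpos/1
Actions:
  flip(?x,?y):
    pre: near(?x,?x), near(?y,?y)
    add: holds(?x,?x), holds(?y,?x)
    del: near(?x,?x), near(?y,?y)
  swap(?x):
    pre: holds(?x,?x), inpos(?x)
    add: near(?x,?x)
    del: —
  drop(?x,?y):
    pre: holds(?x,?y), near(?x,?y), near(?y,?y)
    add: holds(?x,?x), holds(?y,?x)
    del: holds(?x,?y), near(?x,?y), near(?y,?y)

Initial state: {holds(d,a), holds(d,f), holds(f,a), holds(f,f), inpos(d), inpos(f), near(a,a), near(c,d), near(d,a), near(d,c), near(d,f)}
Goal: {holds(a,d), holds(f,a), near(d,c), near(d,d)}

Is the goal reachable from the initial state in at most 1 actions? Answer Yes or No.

1. drop(d,a)  →  {holds(a,d), holds(d,d), holds(d,f), holds(f,a), holds(f,f), inpos(d), inpos(f), near(c,d), near(d,c), near(d,f)}
2. swap(d)  →  {holds(a,d), holds(d,d), holds(d,f), holds(f,a), holds(f,f), inpos(d), inpos(f), near(c,d), near(d,c), near(d,d), near(d,f)}
optimal plan length = 2; 2 > 1

No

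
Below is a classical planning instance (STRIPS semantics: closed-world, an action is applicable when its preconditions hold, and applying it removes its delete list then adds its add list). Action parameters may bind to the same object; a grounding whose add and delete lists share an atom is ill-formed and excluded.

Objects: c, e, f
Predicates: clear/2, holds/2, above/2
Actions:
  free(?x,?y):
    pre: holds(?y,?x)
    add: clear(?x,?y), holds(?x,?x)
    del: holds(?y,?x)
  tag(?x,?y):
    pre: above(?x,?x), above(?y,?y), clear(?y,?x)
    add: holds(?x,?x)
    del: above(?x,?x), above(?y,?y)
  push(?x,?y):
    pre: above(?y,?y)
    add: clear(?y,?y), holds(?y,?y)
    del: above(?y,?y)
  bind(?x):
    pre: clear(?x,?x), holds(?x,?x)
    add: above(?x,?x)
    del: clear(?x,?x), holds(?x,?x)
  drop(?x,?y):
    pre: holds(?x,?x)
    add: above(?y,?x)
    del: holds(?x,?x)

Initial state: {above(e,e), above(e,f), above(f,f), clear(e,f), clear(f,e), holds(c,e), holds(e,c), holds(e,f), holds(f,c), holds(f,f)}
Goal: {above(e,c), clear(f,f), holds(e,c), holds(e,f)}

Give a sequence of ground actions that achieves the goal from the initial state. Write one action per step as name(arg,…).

free(c,f); push(c,f); drop(c,e)

1. free(c,f)  →  {above(e,e), above(e,f), above(f,f), clear(c,f), clear(e,f), clear(f,e), holds(c,c), holds(c,e), holds(e,c), holds(e,f), holds(f,f)}
2. push(c,f)  →  {above(e,e), above(e,f), clear(c,f), clear(e,f), clear(f,e), clear(f,f), holds(c,c), holds(c,e), holds(e,c), holds(e,f), holds(f,f)}
3. drop(c,e)  →  {above(e,c), above(e,e), above(e,f), clear(c,f), clear(e,f), clear(f,e), clear(f,f), holds(c,e), holds(e,c), holds(e,f), holds(f,f)}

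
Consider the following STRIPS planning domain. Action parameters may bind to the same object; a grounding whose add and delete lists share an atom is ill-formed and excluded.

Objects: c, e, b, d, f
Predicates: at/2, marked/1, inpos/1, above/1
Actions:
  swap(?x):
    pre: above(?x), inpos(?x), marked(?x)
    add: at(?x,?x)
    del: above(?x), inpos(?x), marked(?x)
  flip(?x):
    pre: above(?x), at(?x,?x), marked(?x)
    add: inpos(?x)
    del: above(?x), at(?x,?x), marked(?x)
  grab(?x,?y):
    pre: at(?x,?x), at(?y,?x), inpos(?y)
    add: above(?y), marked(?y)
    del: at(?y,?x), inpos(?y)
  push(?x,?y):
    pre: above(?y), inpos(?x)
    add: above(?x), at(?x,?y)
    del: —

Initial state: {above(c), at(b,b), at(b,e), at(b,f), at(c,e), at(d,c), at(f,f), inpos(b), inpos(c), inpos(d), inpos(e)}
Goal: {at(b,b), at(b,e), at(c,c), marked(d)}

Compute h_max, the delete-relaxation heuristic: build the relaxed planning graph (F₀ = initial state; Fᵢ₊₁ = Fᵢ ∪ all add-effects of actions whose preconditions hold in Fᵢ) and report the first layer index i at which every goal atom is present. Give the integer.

2

F0 = init (11 atoms)
F1 = F0 ∪ {above(b), above(d), above(e), at(b,c), at(c,c), at(e,c), marked(b)}  (18 atoms)
F2 = F1 ∪ {at(b,d), at(c,b), at(c,d), at(d,b), at(d,d), at(d,e), at(e,b), at(e,d), at(e,e), marked(c), marked(d), marked(e)}  (30 atoms)
goal ⊆ F2  ⇒  h_max = 2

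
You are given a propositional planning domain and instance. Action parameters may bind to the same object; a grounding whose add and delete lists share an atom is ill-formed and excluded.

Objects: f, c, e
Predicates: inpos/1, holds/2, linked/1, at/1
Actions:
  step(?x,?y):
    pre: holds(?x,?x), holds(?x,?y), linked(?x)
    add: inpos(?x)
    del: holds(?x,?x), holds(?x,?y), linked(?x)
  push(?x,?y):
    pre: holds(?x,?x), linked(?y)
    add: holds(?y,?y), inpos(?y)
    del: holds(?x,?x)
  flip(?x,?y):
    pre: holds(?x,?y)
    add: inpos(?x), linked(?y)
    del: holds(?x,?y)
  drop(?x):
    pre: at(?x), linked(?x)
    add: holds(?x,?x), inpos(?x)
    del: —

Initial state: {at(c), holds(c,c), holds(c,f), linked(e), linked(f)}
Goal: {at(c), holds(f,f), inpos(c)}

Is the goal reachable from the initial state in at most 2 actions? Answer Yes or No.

Yes

1. push(c,f)  →  {at(c), holds(c,f), holds(f,f), inpos(f), linked(e), linked(f)}
2. flip(c,f)  →  {at(c), holds(f,f), inpos(c), inpos(f), linked(e), linked(f)}
optimal plan length = 2; 2 ≤ 2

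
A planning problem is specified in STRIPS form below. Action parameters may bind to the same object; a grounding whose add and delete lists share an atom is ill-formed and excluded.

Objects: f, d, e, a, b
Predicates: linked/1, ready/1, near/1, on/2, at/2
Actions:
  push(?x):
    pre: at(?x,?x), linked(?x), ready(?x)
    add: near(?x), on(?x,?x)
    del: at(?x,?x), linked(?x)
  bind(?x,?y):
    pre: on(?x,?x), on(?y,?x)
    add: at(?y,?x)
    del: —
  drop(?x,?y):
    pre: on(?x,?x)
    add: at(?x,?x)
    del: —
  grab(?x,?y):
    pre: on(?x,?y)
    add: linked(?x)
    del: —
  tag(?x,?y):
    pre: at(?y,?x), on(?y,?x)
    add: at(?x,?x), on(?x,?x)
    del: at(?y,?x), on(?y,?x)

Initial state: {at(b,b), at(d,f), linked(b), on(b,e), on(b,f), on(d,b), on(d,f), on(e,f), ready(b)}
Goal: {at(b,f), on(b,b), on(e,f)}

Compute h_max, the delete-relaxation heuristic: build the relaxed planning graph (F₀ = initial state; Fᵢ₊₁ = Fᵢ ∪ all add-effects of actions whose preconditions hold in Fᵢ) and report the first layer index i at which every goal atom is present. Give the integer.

F0 = init (9 atoms)
F1 = F0 ∪ {at(f,f), linked(d), linked(e), near(b), on(b,b), on(f,f)}  (15 atoms)
F2 = F1 ∪ {at(b,f), at(d,b), at(e,f), linked(f)}  (19 atoms)
goal ⊆ F2  ⇒  h_max = 2

2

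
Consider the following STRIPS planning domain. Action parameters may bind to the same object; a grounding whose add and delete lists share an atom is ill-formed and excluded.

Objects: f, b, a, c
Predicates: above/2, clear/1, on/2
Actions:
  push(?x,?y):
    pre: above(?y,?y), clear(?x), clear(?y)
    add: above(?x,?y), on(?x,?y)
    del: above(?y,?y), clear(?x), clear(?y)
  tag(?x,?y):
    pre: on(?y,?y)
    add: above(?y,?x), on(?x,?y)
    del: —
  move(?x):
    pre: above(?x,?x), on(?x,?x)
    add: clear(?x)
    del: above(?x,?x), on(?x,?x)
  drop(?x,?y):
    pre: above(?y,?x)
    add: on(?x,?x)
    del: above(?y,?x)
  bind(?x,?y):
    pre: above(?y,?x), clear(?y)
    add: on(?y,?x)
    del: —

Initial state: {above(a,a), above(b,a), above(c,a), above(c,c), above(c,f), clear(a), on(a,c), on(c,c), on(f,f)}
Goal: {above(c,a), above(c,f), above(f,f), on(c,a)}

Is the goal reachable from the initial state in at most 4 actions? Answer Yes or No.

Yes

1. tag(f,f)  →  {above(a,a), above(b,a), above(c,a), above(c,c), above(c,f), above(f,f), clear(a), on(a,c), on(c,c), on(f,f)}
2. move(c)  →  {above(a,a), above(b,a), above(c,a), above(c,f), above(f,f), clear(a), clear(c), on(a,c), on(f,f)}
3. push(c,a)  →  {above(b,a), above(c,a), above(c,f), above(f,f), on(a,c), on(c,a), on(f,f)}
optimal plan length = 3; 3 ≤ 4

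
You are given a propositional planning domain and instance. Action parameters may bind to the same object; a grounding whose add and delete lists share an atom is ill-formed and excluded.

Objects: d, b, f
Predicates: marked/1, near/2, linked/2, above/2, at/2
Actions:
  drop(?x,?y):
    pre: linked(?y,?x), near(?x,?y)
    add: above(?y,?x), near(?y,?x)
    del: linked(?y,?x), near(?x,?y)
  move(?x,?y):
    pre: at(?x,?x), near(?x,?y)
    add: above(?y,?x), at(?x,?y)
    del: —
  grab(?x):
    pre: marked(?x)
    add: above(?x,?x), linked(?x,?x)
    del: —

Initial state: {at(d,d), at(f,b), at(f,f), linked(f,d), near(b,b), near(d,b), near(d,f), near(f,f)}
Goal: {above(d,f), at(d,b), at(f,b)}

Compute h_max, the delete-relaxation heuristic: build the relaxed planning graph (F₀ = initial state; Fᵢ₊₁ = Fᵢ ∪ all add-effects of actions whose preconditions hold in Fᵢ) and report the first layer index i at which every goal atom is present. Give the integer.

2

F0 = init (8 atoms)
F1 = F0 ∪ {above(b,d), above(f,d), above(f,f), at(d,b), at(d,f), near(f,d)}  (14 atoms)
F2 = F1 ∪ {above(d,f), at(f,d)}  (16 atoms)
goal ⊆ F2  ⇒  h_max = 2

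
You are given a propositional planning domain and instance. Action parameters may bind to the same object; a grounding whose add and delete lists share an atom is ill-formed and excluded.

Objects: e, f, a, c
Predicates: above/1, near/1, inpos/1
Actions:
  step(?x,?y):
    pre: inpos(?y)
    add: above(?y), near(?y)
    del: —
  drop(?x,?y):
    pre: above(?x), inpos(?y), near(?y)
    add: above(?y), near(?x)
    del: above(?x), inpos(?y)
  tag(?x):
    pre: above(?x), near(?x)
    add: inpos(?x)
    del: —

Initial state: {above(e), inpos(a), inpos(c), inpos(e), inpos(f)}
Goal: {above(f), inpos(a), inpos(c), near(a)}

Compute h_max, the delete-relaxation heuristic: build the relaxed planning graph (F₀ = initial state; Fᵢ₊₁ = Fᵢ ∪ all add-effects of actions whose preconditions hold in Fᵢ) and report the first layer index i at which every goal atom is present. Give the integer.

1

F0 = init (5 atoms)
F1 = F0 ∪ {above(a), above(c), above(f), near(a), near(c), near(e), near(f)}  (12 atoms)
goal ⊆ F1  ⇒  h_max = 1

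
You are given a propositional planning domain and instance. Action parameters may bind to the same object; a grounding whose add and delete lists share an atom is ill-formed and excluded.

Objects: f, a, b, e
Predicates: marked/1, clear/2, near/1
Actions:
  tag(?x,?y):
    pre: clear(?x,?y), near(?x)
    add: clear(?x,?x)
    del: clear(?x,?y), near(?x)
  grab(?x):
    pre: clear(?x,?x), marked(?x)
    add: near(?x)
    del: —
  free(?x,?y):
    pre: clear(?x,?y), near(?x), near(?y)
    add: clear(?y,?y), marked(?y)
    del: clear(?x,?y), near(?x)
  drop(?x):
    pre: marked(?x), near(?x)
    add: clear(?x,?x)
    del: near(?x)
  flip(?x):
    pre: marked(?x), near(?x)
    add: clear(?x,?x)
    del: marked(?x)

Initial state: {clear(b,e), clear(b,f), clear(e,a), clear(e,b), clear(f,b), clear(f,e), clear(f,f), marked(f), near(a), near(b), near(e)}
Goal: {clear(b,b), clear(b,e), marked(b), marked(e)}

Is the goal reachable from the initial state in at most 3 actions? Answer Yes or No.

1. grab(f)  →  {clear(b,e), clear(b,f), clear(e,a), clear(e,b), clear(f,b), clear(f,e), clear(f,f), marked(f), near(a), near(b), near(e), near(f)}
2. free(f,e)  →  {clear(b,e), clear(b,f), clear(e,a), clear(e,b), clear(e,e), clear(f,b), clear(f,f), marked(e), marked(f), near(a), near(b), near(e)}
3. free(e,b)  →  {clear(b,b), clear(b,e), clear(b,f), clear(e,a), clear(e,e), clear(f,b), clear(f,f), marked(b), marked(e), marked(f), near(a), near(b)}
optimal plan length = 3; 3 ≤ 3

Yes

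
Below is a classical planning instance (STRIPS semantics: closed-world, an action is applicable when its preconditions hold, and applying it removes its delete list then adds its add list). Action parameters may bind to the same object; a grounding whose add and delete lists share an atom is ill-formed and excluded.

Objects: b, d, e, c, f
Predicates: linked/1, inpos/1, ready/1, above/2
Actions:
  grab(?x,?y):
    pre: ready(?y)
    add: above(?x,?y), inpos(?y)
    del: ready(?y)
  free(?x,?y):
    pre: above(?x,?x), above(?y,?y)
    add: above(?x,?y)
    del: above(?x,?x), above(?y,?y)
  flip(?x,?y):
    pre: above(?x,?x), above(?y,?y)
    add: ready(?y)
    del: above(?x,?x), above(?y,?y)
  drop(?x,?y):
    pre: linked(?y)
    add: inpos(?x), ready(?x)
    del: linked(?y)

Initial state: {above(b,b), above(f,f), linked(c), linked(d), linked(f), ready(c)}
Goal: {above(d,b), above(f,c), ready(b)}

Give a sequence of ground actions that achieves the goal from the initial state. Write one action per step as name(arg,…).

grab(f,c); flip(b,b); grab(d,b); drop(b,d)

1. grab(f,c)  →  {above(b,b), above(f,c), above(f,f), inpos(c), linked(c), linked(d), linked(f)}
2. flip(b,b)  →  {above(f,c), above(f,f), inpos(c), linked(c), linked(d), linked(f), ready(b)}
3. grab(d,b)  →  {above(d,b), above(f,c), above(f,f), inpos(b), inpos(c), linked(c), linked(d), linked(f)}
4. drop(b,d)  →  {above(d,b), above(f,c), above(f,f), inpos(b), inpos(c), linked(c), linked(f), ready(b)}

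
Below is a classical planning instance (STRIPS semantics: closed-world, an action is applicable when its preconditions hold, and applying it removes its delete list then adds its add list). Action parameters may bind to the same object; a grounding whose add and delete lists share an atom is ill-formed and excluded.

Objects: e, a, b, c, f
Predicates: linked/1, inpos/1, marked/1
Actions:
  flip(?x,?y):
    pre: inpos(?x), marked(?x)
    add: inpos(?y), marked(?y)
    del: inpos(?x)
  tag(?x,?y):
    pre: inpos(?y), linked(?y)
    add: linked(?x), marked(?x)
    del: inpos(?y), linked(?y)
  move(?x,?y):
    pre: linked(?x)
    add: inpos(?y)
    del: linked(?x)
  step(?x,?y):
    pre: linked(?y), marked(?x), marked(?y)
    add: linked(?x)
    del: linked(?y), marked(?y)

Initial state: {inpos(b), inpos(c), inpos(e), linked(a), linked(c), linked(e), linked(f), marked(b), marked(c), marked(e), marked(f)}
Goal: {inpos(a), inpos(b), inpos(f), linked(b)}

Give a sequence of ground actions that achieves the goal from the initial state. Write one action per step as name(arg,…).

1. flip(e,a)  →  {inpos(a), inpos(b), inpos(c), linked(a), linked(c), linked(e), linked(f), marked(a), marked(b), marked(c), marked(e), marked(f)}
2. flip(c,f)  →  {inpos(a), inpos(b), inpos(f), linked(a), linked(c), linked(e), linked(f), marked(a), marked(b), marked(c), marked(e), marked(f)}
3. step(b,e)  →  {inpos(a), inpos(b), inpos(f), linked(a), linked(b), linked(c), linked(f), marked(a), marked(b), marked(c), marked(f)}

flip(e,a); flip(c,f); step(b,e)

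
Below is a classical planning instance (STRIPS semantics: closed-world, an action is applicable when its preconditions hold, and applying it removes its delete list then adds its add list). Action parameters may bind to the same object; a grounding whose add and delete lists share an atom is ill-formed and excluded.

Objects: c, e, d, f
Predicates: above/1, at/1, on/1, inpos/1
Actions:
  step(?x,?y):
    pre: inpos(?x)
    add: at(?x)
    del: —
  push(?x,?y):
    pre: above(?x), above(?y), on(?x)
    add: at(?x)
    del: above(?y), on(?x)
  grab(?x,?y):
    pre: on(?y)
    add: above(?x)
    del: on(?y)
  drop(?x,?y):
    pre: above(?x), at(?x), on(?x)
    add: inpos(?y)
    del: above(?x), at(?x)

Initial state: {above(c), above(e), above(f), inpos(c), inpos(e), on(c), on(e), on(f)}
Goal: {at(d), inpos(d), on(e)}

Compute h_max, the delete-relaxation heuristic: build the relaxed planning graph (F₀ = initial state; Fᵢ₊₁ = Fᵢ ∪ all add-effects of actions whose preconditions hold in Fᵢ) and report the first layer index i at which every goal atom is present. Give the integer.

3

F0 = init (8 atoms)
F1 = F0 ∪ {above(d), at(c), at(e), at(f)}  (12 atoms)
F2 = F1 ∪ {inpos(d), inpos(f)}  (14 atoms)
F3 = F2 ∪ {at(d)}  (15 atoms)
goal ⊆ F3  ⇒  h_max = 3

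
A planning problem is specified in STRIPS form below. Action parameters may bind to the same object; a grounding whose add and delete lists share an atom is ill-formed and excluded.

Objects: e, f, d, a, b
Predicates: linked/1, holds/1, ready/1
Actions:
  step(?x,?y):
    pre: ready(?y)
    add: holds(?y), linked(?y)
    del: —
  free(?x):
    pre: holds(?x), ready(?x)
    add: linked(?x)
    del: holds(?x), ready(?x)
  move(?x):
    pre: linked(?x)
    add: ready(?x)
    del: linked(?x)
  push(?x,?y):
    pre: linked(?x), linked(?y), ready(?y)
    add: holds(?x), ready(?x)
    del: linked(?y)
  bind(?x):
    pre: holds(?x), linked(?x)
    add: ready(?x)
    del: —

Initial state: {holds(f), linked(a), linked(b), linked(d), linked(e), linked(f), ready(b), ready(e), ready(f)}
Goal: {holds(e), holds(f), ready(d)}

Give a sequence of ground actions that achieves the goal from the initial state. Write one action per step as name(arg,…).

1. step(e,e)  →  {holds(e), holds(f), linked(a), linked(b), linked(d), linked(e), linked(f), ready(b), ready(e), ready(f)}
2. move(d)  →  {holds(e), holds(f), linked(a), linked(b), linked(e), linked(f), ready(b), ready(d), ready(e), ready(f)}

step(e,e); move(d)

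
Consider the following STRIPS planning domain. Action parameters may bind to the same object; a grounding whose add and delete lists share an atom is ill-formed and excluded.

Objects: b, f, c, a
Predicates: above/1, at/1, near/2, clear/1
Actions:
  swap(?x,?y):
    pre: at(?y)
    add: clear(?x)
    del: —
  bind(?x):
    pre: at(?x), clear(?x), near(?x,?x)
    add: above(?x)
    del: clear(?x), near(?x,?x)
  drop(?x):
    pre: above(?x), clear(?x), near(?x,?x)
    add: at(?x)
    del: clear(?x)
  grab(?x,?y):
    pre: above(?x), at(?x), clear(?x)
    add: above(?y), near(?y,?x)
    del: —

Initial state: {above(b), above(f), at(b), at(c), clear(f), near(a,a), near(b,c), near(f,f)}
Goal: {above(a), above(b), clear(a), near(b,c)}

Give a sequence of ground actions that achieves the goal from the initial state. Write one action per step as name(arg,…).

swap(b,b); swap(a,b); grab(b,a)

1. swap(b,b)  →  {above(b), above(f), at(b), at(c), clear(b), clear(f), near(a,a), near(b,c), near(f,f)}
2. swap(a,b)  →  {above(b), above(f), at(b), at(c), clear(a), clear(b), clear(f), near(a,a), near(b,c), near(f,f)}
3. grab(b,a)  →  {above(a), above(b), above(f), at(b), at(c), clear(a), clear(b), clear(f), near(a,a), near(a,b), near(b,c), near(f,f)}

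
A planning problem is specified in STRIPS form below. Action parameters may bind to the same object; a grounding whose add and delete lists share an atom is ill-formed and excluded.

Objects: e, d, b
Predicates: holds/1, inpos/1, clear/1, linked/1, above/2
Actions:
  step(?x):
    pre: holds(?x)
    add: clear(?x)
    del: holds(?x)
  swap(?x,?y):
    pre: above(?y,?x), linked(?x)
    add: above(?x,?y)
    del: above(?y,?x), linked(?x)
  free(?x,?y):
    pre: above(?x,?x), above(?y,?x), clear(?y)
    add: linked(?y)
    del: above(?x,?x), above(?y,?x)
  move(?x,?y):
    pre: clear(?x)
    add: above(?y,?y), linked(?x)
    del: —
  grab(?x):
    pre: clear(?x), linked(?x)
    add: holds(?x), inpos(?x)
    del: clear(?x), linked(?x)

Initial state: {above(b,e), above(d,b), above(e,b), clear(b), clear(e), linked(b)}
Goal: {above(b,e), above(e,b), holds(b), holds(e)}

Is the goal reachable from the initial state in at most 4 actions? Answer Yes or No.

1. move(e,e)  →  {above(b,e), above(d,b), above(e,b), above(e,e), clear(b), clear(e), linked(b), linked(e)}
2. grab(e)  →  {above(b,e), above(d,b), above(e,b), above(e,e), clear(b), holds(e), inpos(e), linked(b)}
3. grab(b)  →  {above(b,e), above(d,b), above(e,b), above(e,e), holds(b), holds(e), inpos(b), inpos(e)}
optimal plan length = 3; 3 ≤ 4

Yes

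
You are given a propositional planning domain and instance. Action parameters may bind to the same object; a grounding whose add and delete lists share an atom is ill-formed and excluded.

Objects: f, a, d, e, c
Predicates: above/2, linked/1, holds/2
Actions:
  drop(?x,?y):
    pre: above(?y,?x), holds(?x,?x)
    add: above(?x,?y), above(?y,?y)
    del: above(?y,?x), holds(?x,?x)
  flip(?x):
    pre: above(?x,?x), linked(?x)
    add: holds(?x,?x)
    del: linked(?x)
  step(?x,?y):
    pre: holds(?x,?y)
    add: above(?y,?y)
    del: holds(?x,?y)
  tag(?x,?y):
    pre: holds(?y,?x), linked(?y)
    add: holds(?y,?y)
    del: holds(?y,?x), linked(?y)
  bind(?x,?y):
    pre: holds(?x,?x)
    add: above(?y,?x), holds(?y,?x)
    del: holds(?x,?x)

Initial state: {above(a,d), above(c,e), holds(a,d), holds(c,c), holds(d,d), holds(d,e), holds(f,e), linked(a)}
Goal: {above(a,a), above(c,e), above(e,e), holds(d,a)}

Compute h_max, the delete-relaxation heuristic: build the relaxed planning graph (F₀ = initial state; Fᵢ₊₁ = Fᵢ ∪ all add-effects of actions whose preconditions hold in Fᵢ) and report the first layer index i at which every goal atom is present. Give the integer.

2

F0 = init (8 atoms)
F1 = F0 ∪ {above(a,a), above(a,c), above(c,c), above(c,d), above(d,a), above(d,c), above(d,d), above(e,c), above(e,d), above(e,e), above(f,c), above(f,d), holds(a,a), holds(a,c), holds(c,d), holds(d,c), holds(e,c), holds(e,d), holds(f,c), holds(f,d)}  (28 atoms)
F2 = F1 ∪ {above(c,a), above(c,f), above(d,e), above(d,f), above(e,a), above(f,a), above(f,f), holds(c,a), holds(d,a), holds(e,a), holds(f,a)}  (39 atoms)
goal ⊆ F2  ⇒  h_max = 2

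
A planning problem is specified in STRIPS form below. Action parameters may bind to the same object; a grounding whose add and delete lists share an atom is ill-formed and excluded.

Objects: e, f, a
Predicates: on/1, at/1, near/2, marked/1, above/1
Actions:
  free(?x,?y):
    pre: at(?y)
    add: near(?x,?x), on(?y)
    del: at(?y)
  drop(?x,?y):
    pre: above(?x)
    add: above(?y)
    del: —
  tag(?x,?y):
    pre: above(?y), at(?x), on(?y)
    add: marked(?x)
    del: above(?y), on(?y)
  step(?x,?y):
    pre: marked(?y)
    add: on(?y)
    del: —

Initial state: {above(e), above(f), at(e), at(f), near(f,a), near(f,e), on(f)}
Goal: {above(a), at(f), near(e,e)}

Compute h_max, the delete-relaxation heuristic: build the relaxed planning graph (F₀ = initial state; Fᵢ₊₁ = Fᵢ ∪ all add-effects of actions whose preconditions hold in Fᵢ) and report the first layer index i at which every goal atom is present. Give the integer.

F0 = init (7 atoms)
F1 = F0 ∪ {above(a), marked(e), marked(f), near(a,a), near(e,e), near(f,f), on(e)}  (14 atoms)
goal ⊆ F1  ⇒  h_max = 1

1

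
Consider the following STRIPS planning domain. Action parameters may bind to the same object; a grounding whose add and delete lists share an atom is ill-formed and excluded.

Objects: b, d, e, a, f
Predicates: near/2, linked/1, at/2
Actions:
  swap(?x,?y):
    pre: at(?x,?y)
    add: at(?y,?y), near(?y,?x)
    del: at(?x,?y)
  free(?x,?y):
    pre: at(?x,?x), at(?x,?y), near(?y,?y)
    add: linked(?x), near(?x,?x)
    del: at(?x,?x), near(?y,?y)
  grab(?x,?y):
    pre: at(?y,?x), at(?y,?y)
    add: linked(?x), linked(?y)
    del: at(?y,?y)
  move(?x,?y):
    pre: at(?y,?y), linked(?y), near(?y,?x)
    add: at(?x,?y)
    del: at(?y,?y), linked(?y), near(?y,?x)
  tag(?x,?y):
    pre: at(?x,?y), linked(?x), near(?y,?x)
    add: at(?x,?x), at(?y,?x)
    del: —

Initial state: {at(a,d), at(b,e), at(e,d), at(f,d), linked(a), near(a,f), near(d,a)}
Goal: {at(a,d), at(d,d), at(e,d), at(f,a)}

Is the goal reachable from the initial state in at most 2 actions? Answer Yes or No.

No

1. swap(f,d)  →  {at(a,d), at(b,e), at(d,d), at(e,d), linked(a), near(a,f), near(d,a), near(d,f)}
2. tag(a,d)  →  {at(a,a), at(a,d), at(b,e), at(d,a), at(d,d), at(e,d), linked(a), near(a,f), near(d,a), near(d,f)}
3. move(f,a)  →  {at(a,d), at(b,e), at(d,a), at(d,d), at(e,d), at(f,a), near(d,a), near(d,f)}
optimal plan length = 3; 3 > 2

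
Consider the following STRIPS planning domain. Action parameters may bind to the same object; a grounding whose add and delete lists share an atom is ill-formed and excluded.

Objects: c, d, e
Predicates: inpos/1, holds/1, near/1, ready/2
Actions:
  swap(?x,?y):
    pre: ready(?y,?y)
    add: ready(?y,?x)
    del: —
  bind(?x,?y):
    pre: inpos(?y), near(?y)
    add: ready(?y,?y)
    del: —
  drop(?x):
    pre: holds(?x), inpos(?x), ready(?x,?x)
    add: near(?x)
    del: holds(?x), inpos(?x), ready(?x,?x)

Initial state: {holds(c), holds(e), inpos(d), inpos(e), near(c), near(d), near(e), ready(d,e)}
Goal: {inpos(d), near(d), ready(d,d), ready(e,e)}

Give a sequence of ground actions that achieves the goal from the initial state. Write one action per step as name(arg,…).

bind(c,d); bind(c,e)

1. bind(c,d)  →  {holds(c), holds(e), inpos(d), inpos(e), near(c), near(d), near(e), ready(d,d), ready(d,e)}
2. bind(c,e)  →  {holds(c), holds(e), inpos(d), inpos(e), near(c), near(d), near(e), ready(d,d), ready(d,e), ready(e,e)}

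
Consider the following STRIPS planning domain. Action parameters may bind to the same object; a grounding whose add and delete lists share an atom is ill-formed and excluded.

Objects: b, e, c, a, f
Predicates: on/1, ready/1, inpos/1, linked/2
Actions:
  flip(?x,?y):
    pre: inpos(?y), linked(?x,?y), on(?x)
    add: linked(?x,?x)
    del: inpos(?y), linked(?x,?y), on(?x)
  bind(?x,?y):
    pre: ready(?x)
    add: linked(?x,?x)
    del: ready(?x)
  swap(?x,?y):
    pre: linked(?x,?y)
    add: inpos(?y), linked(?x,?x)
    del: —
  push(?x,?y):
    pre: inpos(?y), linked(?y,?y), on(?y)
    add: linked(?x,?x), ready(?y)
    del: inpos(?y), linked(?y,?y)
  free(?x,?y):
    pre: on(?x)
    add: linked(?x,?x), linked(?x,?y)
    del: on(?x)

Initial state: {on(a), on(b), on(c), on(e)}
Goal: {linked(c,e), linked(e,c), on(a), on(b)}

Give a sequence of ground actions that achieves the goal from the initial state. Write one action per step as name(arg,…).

free(e,c); free(c,e)

1. free(e,c)  →  {linked(e,c), linked(e,e), on(a), on(b), on(c)}
2. free(c,e)  →  {linked(c,c), linked(c,e), linked(e,c), linked(e,e), on(a), on(b)}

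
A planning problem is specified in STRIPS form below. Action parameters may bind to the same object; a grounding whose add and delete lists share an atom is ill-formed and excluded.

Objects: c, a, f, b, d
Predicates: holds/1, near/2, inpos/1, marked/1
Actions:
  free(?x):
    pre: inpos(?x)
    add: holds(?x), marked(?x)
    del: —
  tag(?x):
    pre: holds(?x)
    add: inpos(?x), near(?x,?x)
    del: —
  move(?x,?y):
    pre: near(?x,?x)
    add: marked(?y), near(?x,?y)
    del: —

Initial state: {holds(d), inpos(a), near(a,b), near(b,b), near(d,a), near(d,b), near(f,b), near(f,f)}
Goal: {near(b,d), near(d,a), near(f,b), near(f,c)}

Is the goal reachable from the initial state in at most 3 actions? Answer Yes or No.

1. move(f,c)  →  {holds(d), inpos(a), marked(c), near(a,b), near(b,b), near(d,a), near(d,b), near(f,b), near(f,c), near(f,f)}
2. move(b,d)  →  {holds(d), inpos(a), marked(c), marked(d), near(a,b), near(b,b), near(b,d), near(d,a), near(d,b), near(f,b), near(f,c), near(f,f)}
optimal plan length = 2; 2 ≤ 3

Yes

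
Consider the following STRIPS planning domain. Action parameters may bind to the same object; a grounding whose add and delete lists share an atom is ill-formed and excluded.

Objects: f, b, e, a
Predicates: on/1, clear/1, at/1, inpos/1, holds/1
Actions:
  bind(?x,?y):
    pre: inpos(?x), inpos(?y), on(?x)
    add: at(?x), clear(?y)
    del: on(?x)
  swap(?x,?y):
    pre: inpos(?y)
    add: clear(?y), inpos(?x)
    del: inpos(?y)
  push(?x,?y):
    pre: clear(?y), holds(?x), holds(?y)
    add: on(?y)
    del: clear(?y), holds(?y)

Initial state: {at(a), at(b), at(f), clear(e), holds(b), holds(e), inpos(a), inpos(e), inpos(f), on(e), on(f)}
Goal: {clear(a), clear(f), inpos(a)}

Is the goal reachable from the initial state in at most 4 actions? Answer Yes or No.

Yes

1. bind(f,f)  →  {at(a), at(b), at(f), clear(e), clear(f), holds(b), holds(e), inpos(a), inpos(e), inpos(f), on(e)}
2. bind(e,a)  →  {at(a), at(b), at(e), at(f), clear(a), clear(e), clear(f), holds(b), holds(e), inpos(a), inpos(e), inpos(f)}
optimal plan length = 2; 2 ≤ 4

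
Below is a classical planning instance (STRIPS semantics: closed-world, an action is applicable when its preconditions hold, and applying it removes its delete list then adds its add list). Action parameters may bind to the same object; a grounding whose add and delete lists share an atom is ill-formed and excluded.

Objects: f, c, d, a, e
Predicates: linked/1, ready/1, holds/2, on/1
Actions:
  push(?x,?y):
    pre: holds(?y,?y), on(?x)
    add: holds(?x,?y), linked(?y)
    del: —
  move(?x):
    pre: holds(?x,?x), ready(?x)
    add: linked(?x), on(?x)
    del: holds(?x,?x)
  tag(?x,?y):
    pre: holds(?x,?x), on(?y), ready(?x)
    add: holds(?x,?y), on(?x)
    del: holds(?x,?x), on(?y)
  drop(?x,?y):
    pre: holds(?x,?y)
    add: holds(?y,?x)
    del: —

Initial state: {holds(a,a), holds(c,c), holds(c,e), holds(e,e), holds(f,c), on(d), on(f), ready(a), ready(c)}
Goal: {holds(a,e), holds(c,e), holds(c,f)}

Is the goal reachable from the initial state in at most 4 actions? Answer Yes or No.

Yes

1. move(a)  →  {holds(c,c), holds(c,e), holds(e,e), holds(f,c), linked(a), on(a), on(d), on(f), ready(a), ready(c)}
2. push(a,e)  →  {holds(a,e), holds(c,c), holds(c,e), holds(e,e), holds(f,c), linked(a), linked(e), on(a), on(d), on(f), ready(a), ready(c)}
3. tag(c,f)  →  {holds(a,e), holds(c,e), holds(c,f), holds(e,e), holds(f,c), linked(a), linked(e), on(a), on(c), on(d), ready(a), ready(c)}
optimal plan length = 3; 3 ≤ 4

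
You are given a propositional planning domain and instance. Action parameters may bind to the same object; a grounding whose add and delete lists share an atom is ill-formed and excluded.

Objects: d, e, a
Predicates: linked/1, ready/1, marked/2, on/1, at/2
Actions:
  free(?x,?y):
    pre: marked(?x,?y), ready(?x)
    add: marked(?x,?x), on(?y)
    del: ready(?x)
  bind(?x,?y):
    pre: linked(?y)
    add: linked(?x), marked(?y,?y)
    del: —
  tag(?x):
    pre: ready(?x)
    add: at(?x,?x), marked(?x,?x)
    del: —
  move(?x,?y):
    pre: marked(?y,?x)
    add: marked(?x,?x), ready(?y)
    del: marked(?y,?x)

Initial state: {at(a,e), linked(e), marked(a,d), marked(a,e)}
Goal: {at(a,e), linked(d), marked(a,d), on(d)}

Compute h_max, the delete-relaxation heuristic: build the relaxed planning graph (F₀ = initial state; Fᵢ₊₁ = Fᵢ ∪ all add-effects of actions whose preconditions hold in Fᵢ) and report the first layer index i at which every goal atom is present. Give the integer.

2

F0 = init (4 atoms)
F1 = F0 ∪ {linked(a), linked(d), marked(d,d), marked(e,e), ready(a)}  (9 atoms)
F2 = F1 ∪ {at(a,a), marked(a,a), on(d), on(e)}  (13 atoms)
goal ⊆ F2  ⇒  h_max = 2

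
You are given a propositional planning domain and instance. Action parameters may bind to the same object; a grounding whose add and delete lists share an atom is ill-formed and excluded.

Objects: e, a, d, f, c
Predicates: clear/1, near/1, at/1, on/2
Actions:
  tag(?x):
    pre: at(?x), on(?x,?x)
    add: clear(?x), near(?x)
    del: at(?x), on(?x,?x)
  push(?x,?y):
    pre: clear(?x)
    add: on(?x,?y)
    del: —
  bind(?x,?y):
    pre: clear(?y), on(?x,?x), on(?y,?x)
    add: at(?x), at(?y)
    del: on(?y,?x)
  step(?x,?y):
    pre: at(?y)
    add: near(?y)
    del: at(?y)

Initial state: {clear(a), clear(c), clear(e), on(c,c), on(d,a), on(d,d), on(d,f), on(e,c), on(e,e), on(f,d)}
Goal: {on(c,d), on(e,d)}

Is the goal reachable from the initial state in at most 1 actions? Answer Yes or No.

1. push(e,d)  →  {clear(a), clear(c), clear(e), on(c,c), on(d,a), on(d,d), on(d,f), on(e,c), on(e,d), on(e,e), on(f,d)}
2. push(c,d)  →  {clear(a), clear(c), clear(e), on(c,c), on(c,d), on(d,a), on(d,d), on(d,f), on(e,c), on(e,d), on(e,e), on(f,d)}
optimal plan length = 2; 2 > 1

No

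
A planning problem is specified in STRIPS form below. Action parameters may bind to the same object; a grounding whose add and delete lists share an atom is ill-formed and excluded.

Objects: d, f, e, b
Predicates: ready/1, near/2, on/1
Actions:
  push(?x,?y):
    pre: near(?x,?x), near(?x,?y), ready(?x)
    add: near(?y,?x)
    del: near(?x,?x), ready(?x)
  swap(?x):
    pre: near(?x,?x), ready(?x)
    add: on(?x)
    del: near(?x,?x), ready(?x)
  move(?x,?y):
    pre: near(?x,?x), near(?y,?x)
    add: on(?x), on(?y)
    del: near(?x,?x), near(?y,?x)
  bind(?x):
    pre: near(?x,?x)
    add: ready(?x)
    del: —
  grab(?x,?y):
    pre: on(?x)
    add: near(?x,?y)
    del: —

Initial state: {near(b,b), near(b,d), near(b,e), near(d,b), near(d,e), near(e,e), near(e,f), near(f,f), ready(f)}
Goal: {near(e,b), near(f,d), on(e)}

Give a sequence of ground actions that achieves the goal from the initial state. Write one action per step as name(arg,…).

move(f,e); grab(f,d); grab(e,b)

1. move(f,e)  →  {near(b,b), near(b,d), near(b,e), near(d,b), near(d,e), near(e,e), on(e), on(f), ready(f)}
2. grab(f,d)  →  {near(b,b), near(b,d), near(b,e), near(d,b), near(d,e), near(e,e), near(f,d), on(e), on(f), ready(f)}
3. grab(e,b)  →  {near(b,b), near(b,d), near(b,e), near(d,b), near(d,e), near(e,b), near(e,e), near(f,d), on(e), on(f), ready(f)}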